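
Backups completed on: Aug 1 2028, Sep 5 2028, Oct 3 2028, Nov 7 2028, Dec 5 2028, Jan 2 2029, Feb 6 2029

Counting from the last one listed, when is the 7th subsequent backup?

Sep 4 2029

These are Tuesdays at 28- or 35-day spacing (35, 28, 35, 28, 28, 35).
The pattern: 1st Tuesday of the month.
1st Tuesday of March 2029: Mar 6 2029.
1st Tuesday of April 2029: Apr 3 2029.
1st Tuesday of May 2029: May 1 2029.
June 2029 — 1st Tuesday is Jun 5 2029.
1st Tuesday of July 2029: Jul 3 2029.
1st Tuesday of August 2029: Aug 7 2029.
September 2029 — 1st Tuesday is Sep 4 2029.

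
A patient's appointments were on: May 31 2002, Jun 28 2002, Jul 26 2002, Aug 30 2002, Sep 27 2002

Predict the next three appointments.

All Fridays; the gaps (28, 28, 35, 28) vary with month length.
This is the last Friday of each month.
October 2002 ends with Friday Oct 25 2002.
Last Friday of November 2002: Nov 29 2002.
Last Friday of December 2002: Dec 27 2002.

Oct 25 2002, Nov 29 2002, Dec 27 2002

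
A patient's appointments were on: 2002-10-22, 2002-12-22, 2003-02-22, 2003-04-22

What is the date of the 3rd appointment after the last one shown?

Gaps: 61, 62, 59 days — not constant. Every event is on the 22nd of the month.
Pattern: the 22nd of every 2 months.
June 2003: 2003-06-22.
Next: August 2003 → 2003-08-22.
October 2003: 2003-10-22.

2003-10-22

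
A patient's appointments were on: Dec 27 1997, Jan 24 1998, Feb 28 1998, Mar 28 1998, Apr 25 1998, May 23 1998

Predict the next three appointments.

Gaps: 28, 35, 28, 28, 28 days — a mix of 28 and 35. Every date is a Saturday.
Each is the 4th Saturday of its month.
June 1998 — 4th Saturday is Jun 27 1998.
July 1998 — 4th Saturday is Jul 25 1998.
August 1998 — 4th Saturday is Aug 22 1998.

Jun 27 1998, Jul 25 1998, Aug 22 1998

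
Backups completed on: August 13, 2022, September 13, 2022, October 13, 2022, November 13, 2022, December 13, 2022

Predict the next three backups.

January 13, 2023; February 13, 2023; March 13, 2023

Gaps: 31, 30, 31, 30 days — not constant. Every event is on the 13th of the month.
Pattern: the 13th of each month.
Next: January 2023 → January 13, 2023.
Next: February 2023 → February 13, 2023.
March 2023: March 13, 2023.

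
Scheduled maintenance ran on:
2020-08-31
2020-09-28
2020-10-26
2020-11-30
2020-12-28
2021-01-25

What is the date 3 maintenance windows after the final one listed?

These are Mondays with 28, 28, 35, 28, 28-day gaps.
Each is the final Monday of its month — 2020-08-31 is past the 28th, so '4th Monday' doesn't fit.
February 2021 ends with Monday 2021-02-22.
March 2021 ends with Monday 2021-03-29.
Last Monday of April 2021: 2021-04-26.

2021-04-26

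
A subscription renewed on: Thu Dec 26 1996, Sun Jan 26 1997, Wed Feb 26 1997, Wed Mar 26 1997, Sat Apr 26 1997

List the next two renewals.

Mon May 26 1997, Thu Jun 26 1997

Gaps: 31, 31, 28, 31 days — not constant. Every event is on the 26th of the month.
Pattern: the 26th of each month.
Next: May 1997 → Mon May 26 1997.
Next: June 1997 → Thu Jun 26 1997.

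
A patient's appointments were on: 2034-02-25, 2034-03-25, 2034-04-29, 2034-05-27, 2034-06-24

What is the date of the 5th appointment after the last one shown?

Every date is a Saturday; gaps 28, 35, 28, 28 days.
Each is the last Saturday of its month (at least one falls on the 29th or later, ruling out '4th Saturday').
Last Saturday of July 2034: 2034-07-29.
August 2034 ends with Saturday 2034-08-26.
Last Saturday of September 2034: 2034-09-30.
Last Saturday of October 2034: 2034-10-28.
Last Saturday of November 2034: 2034-11-25.

2034-11-25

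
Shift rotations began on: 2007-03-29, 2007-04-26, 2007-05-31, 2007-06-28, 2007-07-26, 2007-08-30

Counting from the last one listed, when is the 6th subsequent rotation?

These are Thursdays with 28, 35, 28, 28, 35-day gaps.
Each is the final Thursday of its month — 2007-03-29 is past the 28th, so '4th Thursday' doesn't fit.
September 2007 ends with Thursday 2007-09-27.
October 2007 ends with Thursday 2007-10-25.
Last Thursday of November 2007: 2007-11-29.
December 2007 ends with Thursday 2007-12-27.
January 2008 ends with Thursday 2008-01-31.
February 2008 ends with Thursday 2008-02-28.

2008-02-28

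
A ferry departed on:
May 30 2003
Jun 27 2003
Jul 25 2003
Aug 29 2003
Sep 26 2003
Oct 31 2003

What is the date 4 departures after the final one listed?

All Fridays; the gaps (28, 28, 35, 28, 35) vary with month length.
This is the last Friday of each month.
Last Friday of November 2003: Nov 28 2003.
Last Friday of December 2003: Dec 26 2003.
Last Friday of January 2004: Jan 30 2004.
February 2004 ends with Friday Feb 27 2004.

Feb 27 2004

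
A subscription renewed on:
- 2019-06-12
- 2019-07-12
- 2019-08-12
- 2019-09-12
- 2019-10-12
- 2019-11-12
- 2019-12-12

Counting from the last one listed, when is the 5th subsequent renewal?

Each date is the 12th; the gaps (30, 31, 31, 30, 31, 30) track the month lengths.
The rule is the 12th of each month.
Next: January 2020 → 2020-01-12.
Next: February 2020 → 2020-02-12.
Next: March 2020 → 2020-03-12.
April 2020: 2020-04-12.
Next: May 2020 → 2020-05-12.

2020-05-12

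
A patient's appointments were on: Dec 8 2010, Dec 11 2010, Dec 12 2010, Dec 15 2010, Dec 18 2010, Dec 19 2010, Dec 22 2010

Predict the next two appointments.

Gaps: 3, 1, 3, 3, 1, 3 days — not constant, but cyclic with period 3.
The events fall on every Wednesday, Saturday and Sunday.
The following Saturday is Dec 25 2010.
Next Sunday: Dec 26 2010.

Dec 25 2010, Dec 26 2010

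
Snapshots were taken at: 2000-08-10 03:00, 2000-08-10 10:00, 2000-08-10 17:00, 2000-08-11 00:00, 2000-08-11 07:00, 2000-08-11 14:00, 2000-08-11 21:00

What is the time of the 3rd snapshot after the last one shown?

Spacing: 7, 7, 7, 7, 7, 7 h — constant 7 h.
2000-08-11 21:00 + 7 h = 2000-08-12 04:00.
2000-08-12 04:00 + 7 h = 2000-08-12 11:00.
2000-08-12 11:00 + 7 h = 2000-08-12 18:00.

2000-08-12 18:00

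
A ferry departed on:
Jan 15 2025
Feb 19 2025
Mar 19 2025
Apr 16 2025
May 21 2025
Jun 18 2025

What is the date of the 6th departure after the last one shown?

All dates are Wednesdays, 35, 28, 28, 35, 28 days apart.
Specifically, the 3rd Wednesday of each month.
3rd Wednesday of July 2025: Jul 16 2025.
August 2025 — 3rd Wednesday is Aug 20 2025.
3rd Wednesday of September 2025: Sep 17 2025.
October 2025 — 3rd Wednesday is Oct 15 2025.
November 2025 — 3rd Wednesday is Nov 19 2025.
3rd Wednesday of December 2025: Dec 17 2025.

Dec 17 2025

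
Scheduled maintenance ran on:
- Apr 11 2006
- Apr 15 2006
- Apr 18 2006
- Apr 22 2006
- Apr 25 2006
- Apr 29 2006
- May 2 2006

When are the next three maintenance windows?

May 6 2006, May 9 2006, May 13 2006

The gap pattern 4, 3, 4, 3, 4, 3 repeats every 2 events.
These are the Tuesdays and Saturdays of each week.
Next Saturday: May 6 2006.
The following Tuesday is May 9 2006.
Next Saturday: May 13 2006.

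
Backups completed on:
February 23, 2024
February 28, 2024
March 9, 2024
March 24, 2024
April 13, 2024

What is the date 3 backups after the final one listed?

July 12, 2024

The spacing grows by 5 each time: 5, 10, 15, 20 days.
Next gap: 25 days. April 13, 2024 + 25 days = May 8, 2024.
Next gap: 30 days. May 8, 2024 + 30 days = June 7, 2024.
Next gap: 35 days. June 7, 2024 + 35 days = July 12, 2024.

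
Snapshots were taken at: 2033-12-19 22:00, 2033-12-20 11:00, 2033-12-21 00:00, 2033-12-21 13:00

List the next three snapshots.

Gaps: 13, 13, 13 hours — each event is 13 hours after the previous one.
2033-12-21 13:00 + 13 h = 2033-12-22 02:00.
2033-12-22 02:00 + 13 h = 2033-12-22 15:00.
2033-12-22 15:00 + 13 h = 2033-12-23 04:00.

2033-12-22 02:00, 2033-12-22 15:00, 2033-12-23 04:00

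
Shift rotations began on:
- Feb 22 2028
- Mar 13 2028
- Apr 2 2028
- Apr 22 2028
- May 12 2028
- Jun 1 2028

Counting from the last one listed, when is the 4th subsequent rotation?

Aug 20 2028

Gaps between consecutive events: 20, 20, 20, 20, 20 days — a constant 20-day interval.
Jun 1 2028 + 20 days = Jun 21 2028.
Jun 21 2028 + 20 days = Jul 11 2028.
Jul 11 2028 + 20 days = Jul 31 2028.
Jul 31 2028 + 20 days = Aug 20 2028.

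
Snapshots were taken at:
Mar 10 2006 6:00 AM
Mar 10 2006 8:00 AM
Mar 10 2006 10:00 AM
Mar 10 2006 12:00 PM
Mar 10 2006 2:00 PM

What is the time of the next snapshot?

Gaps: 2, 2, 2, 2 hours — each event is 2 hours after the previous one.
Mar 10 2006 2:00 PM + 2 h = Mar 10 2006 4:00 PM.

Mar 10 2006 4:00 PM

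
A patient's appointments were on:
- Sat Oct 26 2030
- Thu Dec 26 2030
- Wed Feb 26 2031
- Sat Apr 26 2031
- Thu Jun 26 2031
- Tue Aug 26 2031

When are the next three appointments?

Gaps: 61, 62, 59, 61, 61 days — not constant. Every event is on the 26th of the month.
Pattern: the 26th of every 2 months.
Next: October 2031 → Sun Oct 26 2031.
Next: December 2031 → Fri Dec 26 2031.
Next: February 2032 → Thu Feb 26 2032.

Sun Oct 26 2031, Fri Dec 26 2031, Thu Feb 26 2032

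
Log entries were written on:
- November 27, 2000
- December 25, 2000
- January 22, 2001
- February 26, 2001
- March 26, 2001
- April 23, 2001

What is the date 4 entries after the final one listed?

Gaps: 28, 28, 35, 28, 28 days — a mix of 28 and 35. Every date is a Monday.
Each is the 4th Monday of its month.
4th Monday of May 2001: May 28, 2001.
June 2001 — 4th Monday is June 25, 2001.
July 2001 — 4th Monday is July 23, 2001.
4th Monday of August 2001: August 27, 2001.

August 27, 2001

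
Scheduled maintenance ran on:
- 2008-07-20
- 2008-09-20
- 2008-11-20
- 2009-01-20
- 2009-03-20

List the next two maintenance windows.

2009-05-20, 2009-07-20

Each date is the 20th; the gaps (62, 61, 61, 59) track the month lengths.
The rule is the 20th of every 2 months.
May 2009: 2009-05-20.
Next: July 2009 → 2009-07-20.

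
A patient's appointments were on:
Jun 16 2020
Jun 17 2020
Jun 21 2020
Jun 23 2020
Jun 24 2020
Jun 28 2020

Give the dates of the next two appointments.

The gap pattern 1, 4, 2, 1, 4 repeats every 3 events.
These are the Tuesdays, Wednesdays and Sundays of each week.
The following Tuesday is Jun 30 2020.
Next Wednesday: Jul 1 2020.

Jun 30 2020, Jul 1 2020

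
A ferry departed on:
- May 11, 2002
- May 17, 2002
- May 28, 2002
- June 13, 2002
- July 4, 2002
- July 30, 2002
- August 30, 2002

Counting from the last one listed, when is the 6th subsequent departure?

The spacing grows by 5 each time: 6, 11, 16, 21, 26, 31 days.
Next gap: 36 days. August 30, 2002 + 36 days = October 5, 2002.
Next gap: 41 days. October 5, 2002 + 41 days = November 15, 2002.
Next gap: 46 days. November 15, 2002 + 46 days = December 31, 2002.
Next gap: 51 days. December 31, 2002 + 51 days = February 20, 2003.
Next gap: 56 days. February 20, 2003 + 56 days = April 17, 2003.
Next gap: 61 days. April 17, 2003 + 61 days = June 17, 2003.

June 17, 2003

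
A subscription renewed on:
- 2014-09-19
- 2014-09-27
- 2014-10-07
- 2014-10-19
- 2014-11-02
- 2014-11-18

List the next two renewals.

Gaps: 8, 10, 12, 14, 16 days — each gap is 2 larger than the previous one.
Next gap: 18 days. 2014-11-18 + 18 days = 2014-12-06.
Next gap: 20 days. 2014-12-06 + 20 days = 2014-12-26.

2014-12-06, 2014-12-26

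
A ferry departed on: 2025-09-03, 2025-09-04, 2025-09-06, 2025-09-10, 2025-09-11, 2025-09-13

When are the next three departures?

Every event lands on a Wednesday or Thursday or Saturday (gaps cycle 1, 2, 4, 1, 2).
So the schedule is: every Wednesday, Thursday and Saturday.
Next Wednesday: 2025-09-17.
Next Thursday: 2025-09-18.
The following Saturday is 2025-09-20.

2025-09-17, 2025-09-18, 2025-09-20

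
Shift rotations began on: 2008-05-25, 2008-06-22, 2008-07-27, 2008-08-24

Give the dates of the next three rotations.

All dates are Sundays, 28, 35, 28 days apart.
Specifically, the 4th Sunday of each month.
September 2008 — 4th Sunday is 2008-09-28.
4th Sunday of October 2008: 2008-10-26.
4th Sunday of November 2008: 2008-11-23.

2008-09-28, 2008-10-26, 2008-11-23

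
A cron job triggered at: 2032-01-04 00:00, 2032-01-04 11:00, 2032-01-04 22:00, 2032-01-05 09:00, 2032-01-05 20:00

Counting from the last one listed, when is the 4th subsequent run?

Spacing: 11, 11, 11, 11 h — constant 11 h.
2032-01-05 20:00 + 11 h = 2032-01-06 07:00.
2032-01-06 07:00 + 11 h = 2032-01-06 18:00.
2032-01-06 18:00 + 11 h = 2032-01-07 05:00.
2032-01-07 05:00 + 11 h = 2032-01-07 16:00.

2032-01-07 16:00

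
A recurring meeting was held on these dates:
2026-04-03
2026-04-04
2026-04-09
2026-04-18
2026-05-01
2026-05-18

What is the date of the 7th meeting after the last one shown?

2027-01-04

Gaps: 1, 5, 9, 13, 17 days — each gap is 4 larger than the previous one.
Next gap: 21 days. 2026-05-18 + 21 days = 2026-06-08.
Next gap: 25 days. 2026-06-08 + 25 days = 2026-07-03.
Next gap: 29 days. 2026-07-03 + 29 days = 2026-08-01.
Next gap: 33 days. 2026-08-01 + 33 days = 2026-09-03.
Next gap: 37 days. 2026-09-03 + 37 days = 2026-10-10.
Next gap: 41 days. 2026-10-10 + 41 days = 2026-11-20.
Next gap: 45 days. 2026-11-20 + 45 days = 2027-01-04.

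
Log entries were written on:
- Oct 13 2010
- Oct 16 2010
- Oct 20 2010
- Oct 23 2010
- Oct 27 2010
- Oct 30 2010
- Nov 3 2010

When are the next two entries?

Gaps: 3, 4, 3, 4, 3, 4 days — not constant, but cyclic with period 2.
The events fall on every Wednesday and Saturday.
The following Saturday is Nov 6 2010.
The following Wednesday is Nov 10 2010.

Nov 6 2010, Nov 10 2010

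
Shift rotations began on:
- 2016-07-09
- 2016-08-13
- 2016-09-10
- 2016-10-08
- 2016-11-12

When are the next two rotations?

2016-12-10, 2017-01-14

All dates are Saturdays, 35, 28, 28, 35 days apart.
Specifically, the 2nd Saturday of each month.
December 2016 — 2nd Saturday is 2016-12-10.
January 2017 — 2nd Saturday is 2017-01-14.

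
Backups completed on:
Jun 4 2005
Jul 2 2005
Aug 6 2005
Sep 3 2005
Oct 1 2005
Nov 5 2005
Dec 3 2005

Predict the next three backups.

Jan 7 2006, Feb 4 2006, Mar 4 2006

Gaps: 28, 35, 28, 28, 35, 28 days — a mix of 28 and 35. Every date is a Saturday.
Each is the 1st Saturday of its month.
1st Saturday of January 2006: Jan 7 2006.
1st Saturday of February 2006: Feb 4 2006.
March 2006 — 1st Saturday is Mar 4 2006.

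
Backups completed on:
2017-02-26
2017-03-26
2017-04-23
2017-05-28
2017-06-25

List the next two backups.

All dates are Sundays, 28, 28, 35, 28 days apart.
Specifically, the 4th Sunday of each month.
4th Sunday of July 2017: 2017-07-23.
4th Sunday of August 2017: 2017-08-27.

2017-07-23, 2017-08-27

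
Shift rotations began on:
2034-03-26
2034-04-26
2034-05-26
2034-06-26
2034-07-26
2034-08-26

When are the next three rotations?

2034-09-26, 2034-10-26, 2034-11-26

Each date is the 26th; the gaps (31, 30, 31, 30, 31) track the month lengths.
The rule is the 26th of each month.
Next: September 2034 → 2034-09-26.
October 2034: 2034-10-26.
November 2034: 2034-11-26.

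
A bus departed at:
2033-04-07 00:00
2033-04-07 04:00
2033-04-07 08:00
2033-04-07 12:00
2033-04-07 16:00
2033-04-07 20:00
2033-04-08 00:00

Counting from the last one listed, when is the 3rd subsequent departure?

2033-04-08 12:00

The interval is a steady 4 hours (4, 4, 4, 4, 4, 4).
2033-04-08 00:00 + 4 h = 2033-04-08 04:00.
2033-04-08 04:00 + 4 h = 2033-04-08 08:00.
2033-04-08 08:00 + 4 h = 2033-04-08 12:00.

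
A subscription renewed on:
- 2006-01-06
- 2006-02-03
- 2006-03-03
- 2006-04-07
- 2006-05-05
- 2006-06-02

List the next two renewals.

These are Fridays at 28- or 35-day spacing (28, 28, 35, 28, 28).
The pattern: 1st Friday of the month.
July 2006 — 1st Friday is 2006-07-07.
1st Friday of August 2006: 2006-08-04.

2006-07-07, 2006-08-04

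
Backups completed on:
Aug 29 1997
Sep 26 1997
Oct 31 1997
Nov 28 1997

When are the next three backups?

Dec 26 1997, Jan 30 1998, Feb 27 1998

These are Fridays with 28, 35, 28-day gaps.
Each is the final Friday of its month — Aug 29 1997 is past the 28th, so '4th Friday' doesn't fit.
Last Friday of December 1997: Dec 26 1997.
Last Friday of January 1998: Jan 30 1998.
Last Friday of February 1998: Feb 27 1998.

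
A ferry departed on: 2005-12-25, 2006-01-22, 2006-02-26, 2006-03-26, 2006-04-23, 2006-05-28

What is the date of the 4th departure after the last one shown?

2006-09-24

These are Sundays at 28- or 35-day spacing (28, 35, 28, 28, 35).
The pattern: 4th Sunday of the month.
4th Sunday of June 2006: 2006-06-25.
4th Sunday of July 2006: 2006-07-23.
August 2006 — 4th Sunday is 2006-08-27.
September 2006 — 4th Sunday is 2006-09-24.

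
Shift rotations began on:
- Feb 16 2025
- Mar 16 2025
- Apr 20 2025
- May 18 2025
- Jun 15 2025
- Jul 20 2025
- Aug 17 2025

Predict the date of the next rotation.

Sep 21 2025

Gaps: 28, 35, 28, 28, 35, 28 days — a mix of 28 and 35. Every date is a Sunday.
Each is the 3rd Sunday of its month.
3rd Sunday of September 2025: Sep 21 2025.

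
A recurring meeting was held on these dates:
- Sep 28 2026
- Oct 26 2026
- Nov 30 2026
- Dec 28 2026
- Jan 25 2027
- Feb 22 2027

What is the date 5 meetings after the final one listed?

Every date is a Monday; gaps 28, 35, 28, 28, 28 days.
Each is the last Monday of its month (at least one falls on the 29th or later, ruling out '4th Monday').
March 2027 ends with Monday Mar 29 2027.
Last Monday of April 2027: Apr 26 2027.
May 2027 ends with Monday May 31 2027.
Last Monday of June 2027: Jun 28 2027.
July 2027 ends with Monday Jul 26 2027.

Jul 26 2027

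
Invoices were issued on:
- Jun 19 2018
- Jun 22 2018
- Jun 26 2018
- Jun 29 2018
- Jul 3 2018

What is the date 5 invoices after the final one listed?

Every event lands on a Tuesday or Friday (gaps cycle 3, 4, 3, 4).
So the schedule is: every Tuesday and Friday.
The following Friday is Jul 6 2018.
The following Tuesday is Jul 10 2018.
Next Friday: Jul 13 2018.
The following Tuesday is Jul 17 2018.
Next Friday: Jul 20 2018.

Jul 20 2018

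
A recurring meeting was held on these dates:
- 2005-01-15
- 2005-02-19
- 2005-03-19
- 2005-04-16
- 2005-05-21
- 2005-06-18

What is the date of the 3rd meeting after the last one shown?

These are Saturdays at 28- or 35-day spacing (35, 28, 28, 35, 28).
The pattern: 3rd Saturday of the month.
3rd Saturday of July 2005: 2005-07-16.
3rd Saturday of August 2005: 2005-08-20.
September 2005 — 3rd Saturday is 2005-09-17.

2005-09-17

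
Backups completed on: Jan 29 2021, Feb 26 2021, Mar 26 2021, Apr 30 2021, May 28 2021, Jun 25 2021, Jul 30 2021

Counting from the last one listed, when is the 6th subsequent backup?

Every date is a Friday; gaps 28, 28, 35, 28, 28, 35 days.
Each is the last Friday of its month (at least one falls on the 29th or later, ruling out '4th Friday').
Last Friday of August 2021: Aug 27 2021.
September 2021 ends with Friday Sep 24 2021.
Last Friday of October 2021: Oct 29 2021.
Last Friday of November 2021: Nov 26 2021.
December 2021 ends with Friday Dec 31 2021.
January 2022 ends with Friday Jan 28 2022.

Jan 28 2022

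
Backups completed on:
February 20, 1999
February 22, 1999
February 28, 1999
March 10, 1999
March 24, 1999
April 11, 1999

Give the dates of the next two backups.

May 3, 1999; May 29, 1999

Gaps: 2, 6, 10, 14, 18 days — each gap is 4 larger than the previous one.
Next gap: 22 days. April 11, 1999 + 22 days = May 3, 1999.
Next gap: 26 days. May 3, 1999 + 26 days = May 29, 1999.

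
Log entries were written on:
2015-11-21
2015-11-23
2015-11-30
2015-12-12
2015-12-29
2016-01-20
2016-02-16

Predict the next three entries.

Intervals are 2, 7, 12, 17, 22, 27 days — an arithmetic progression with common difference 5.
Next gap: 32 days. 2016-02-16 + 32 days = 2016-03-19.
Next gap: 37 days. 2016-03-19 + 37 days = 2016-04-25.
Next gap: 42 days. 2016-04-25 + 42 days = 2016-06-06.

2016-03-19, 2016-04-25, 2016-06-06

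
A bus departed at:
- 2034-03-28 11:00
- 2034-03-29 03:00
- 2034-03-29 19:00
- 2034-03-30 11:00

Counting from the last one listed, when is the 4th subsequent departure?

2034-04-02 03:00

Spacing: 16, 16, 16 h — constant 16 h.
2034-03-30 11:00 + 16 h = 2034-03-31 03:00.
2034-03-31 03:00 + 16 h = 2034-03-31 19:00.
2034-03-31 19:00 + 16 h = 2034-04-01 11:00.
2034-04-01 11:00 + 16 h = 2034-04-02 03:00.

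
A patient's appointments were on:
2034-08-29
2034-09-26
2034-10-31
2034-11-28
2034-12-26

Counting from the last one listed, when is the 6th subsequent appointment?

2035-06-26

These are Tuesdays with 28, 35, 28, 28-day gaps.
Each is the final Tuesday of its month — 2034-08-29 is past the 28th, so '4th Tuesday' doesn't fit.
Last Tuesday of January 2035: 2035-01-30.
Last Tuesday of February 2035: 2035-02-27.
March 2035 ends with Tuesday 2035-03-27.
April 2035 ends with Tuesday 2035-04-24.
Last Tuesday of May 2035: 2035-05-29.
Last Tuesday of June 2035: 2035-06-26.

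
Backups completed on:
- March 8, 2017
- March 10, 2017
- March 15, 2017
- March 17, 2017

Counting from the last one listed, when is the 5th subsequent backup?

April 5, 2017

Every event lands on a Wednesday or Friday (gaps cycle 2, 5, 2).
So the schedule is: every Wednesday and Friday.
Next Wednesday: March 22, 2017.
Next Friday: March 24, 2017.
Next Wednesday: March 29, 2017.
The following Friday is March 31, 2017.
The following Wednesday is April 5, 2017.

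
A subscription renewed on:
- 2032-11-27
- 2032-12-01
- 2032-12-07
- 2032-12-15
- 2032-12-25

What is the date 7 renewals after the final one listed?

The spacing grows by 2 each time: 4, 6, 8, 10 days.
Next gap: 12 days. 2032-12-25 + 12 days = 2033-01-06.
Next gap: 14 days. 2033-01-06 + 14 days = 2033-01-20.
Next gap: 16 days. 2033-01-20 + 16 days = 2033-02-05.
Next gap: 18 days. 2033-02-05 + 18 days = 2033-02-23.
Next gap: 20 days. 2033-02-23 + 20 days = 2033-03-15.
Next gap: 22 days. 2033-03-15 + 22 days = 2033-04-06.
Next gap: 24 days. 2033-04-06 + 24 days = 2033-04-30.

2033-04-30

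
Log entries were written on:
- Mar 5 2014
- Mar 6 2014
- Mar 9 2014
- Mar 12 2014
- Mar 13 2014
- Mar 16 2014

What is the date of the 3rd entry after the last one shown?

Mar 23 2014

The gap pattern 1, 3, 3, 1, 3 repeats every 3 events.
These are the Wednesdays, Thursdays and Sundays of each week.
The following Wednesday is Mar 19 2014.
The following Thursday is Mar 20 2014.
The following Sunday is Mar 23 2014.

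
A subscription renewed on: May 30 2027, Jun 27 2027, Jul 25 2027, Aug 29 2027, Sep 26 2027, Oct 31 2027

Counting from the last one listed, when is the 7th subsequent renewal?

May 28 2028

These are Sundays with 28, 28, 35, 28, 35-day gaps.
Each is the final Sunday of its month — May 30 2027 is past the 28th, so '4th Sunday' doesn't fit.
November 2027 ends with Sunday Nov 28 2027.
Last Sunday of December 2027: Dec 26 2027.
Last Sunday of January 2028: Jan 30 2028.
Last Sunday of February 2028: Feb 27 2028.
March 2028 ends with Sunday Mar 26 2028.
April 2028 ends with Sunday Apr 30 2028.
May 2028 ends with Sunday May 28 2028.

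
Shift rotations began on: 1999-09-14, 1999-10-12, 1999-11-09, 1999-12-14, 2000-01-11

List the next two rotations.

2000-02-08, 2000-03-14

These are Tuesdays at 28- or 35-day spacing (28, 28, 35, 28).
The pattern: 2nd Tuesday of the month.
2nd Tuesday of February 2000: 2000-02-08.
2nd Tuesday of March 2000: 2000-03-14.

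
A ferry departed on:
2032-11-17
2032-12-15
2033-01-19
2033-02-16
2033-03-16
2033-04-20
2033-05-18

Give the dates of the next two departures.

These are Wednesdays at 28- or 35-day spacing (28, 35, 28, 28, 35, 28).
The pattern: 3rd Wednesday of the month.
June 2033 — 3rd Wednesday is 2033-06-15.
July 2033 — 3rd Wednesday is 2033-07-20.

2033-06-15, 2033-07-20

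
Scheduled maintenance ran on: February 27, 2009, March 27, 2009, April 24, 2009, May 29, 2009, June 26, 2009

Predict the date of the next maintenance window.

July 31, 2009

All Fridays; the gaps (28, 28, 35, 28) vary with month length.
This is the last Friday of each month.
Last Friday of July 2009: July 31, 2009.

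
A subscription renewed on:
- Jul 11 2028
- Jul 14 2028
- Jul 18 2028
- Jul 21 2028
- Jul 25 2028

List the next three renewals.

Jul 28 2028, Aug 1 2028, Aug 4 2028

The gap pattern 3, 4, 3, 4 repeats every 2 events.
These are the Tuesdays and Fridays of each week.
The following Friday is Jul 28 2028.
Next Tuesday: Aug 1 2028.
The following Friday is Aug 4 2028.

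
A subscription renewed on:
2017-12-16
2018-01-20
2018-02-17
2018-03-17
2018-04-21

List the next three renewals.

2018-05-19, 2018-06-16, 2018-07-21

These are Saturdays at 28- or 35-day spacing (35, 28, 28, 35).
The pattern: 3rd Saturday of the month.
3rd Saturday of May 2018: 2018-05-19.
June 2018 — 3rd Saturday is 2018-06-16.
July 2018 — 3rd Saturday is 2018-07-21.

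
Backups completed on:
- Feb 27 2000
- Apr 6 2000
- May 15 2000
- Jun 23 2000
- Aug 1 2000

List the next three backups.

Sep 9 2000, Oct 18 2000, Nov 26 2000

Gaps between consecutive events: 39, 39, 39, 39 days — a constant 39-day interval.
Aug 1 2000 + 39 days = Sep 9 2000.
Sep 9 2000 + 39 days = Oct 18 2000.
Oct 18 2000 + 39 days = Nov 26 2000.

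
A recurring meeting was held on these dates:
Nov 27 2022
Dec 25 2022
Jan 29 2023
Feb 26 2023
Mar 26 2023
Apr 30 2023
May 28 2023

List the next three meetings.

Jun 25 2023, Jul 30 2023, Aug 27 2023

All Sundays; the gaps (28, 35, 28, 28, 35, 28) vary with month length.
This is the last Sunday of each month.
Last Sunday of June 2023: Jun 25 2023.
Last Sunday of July 2023: Jul 30 2023.
August 2023 ends with Sunday Aug 27 2023.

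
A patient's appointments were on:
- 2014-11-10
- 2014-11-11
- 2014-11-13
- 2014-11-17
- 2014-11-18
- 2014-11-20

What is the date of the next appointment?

The gap pattern 1, 2, 4, 1, 2 repeats every 3 events.
These are the Mondays, Tuesdays and Thursdays of each week.
Next Monday: 2014-11-24.

2014-11-24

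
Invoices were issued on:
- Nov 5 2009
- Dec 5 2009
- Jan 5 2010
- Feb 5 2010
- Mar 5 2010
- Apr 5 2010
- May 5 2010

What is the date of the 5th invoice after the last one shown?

The day-of-month is always 5 (30, 31, 31, 28, 31, 30 days between events).
So this recurs on the 5th of each month.
June 2010: Jun 5 2010.
Next: July 2010 → Jul 5 2010.
August 2010: Aug 5 2010.
Next: September 2010 → Sep 5 2010.
Next: October 2010 → Oct 5 2010.

Oct 5 2010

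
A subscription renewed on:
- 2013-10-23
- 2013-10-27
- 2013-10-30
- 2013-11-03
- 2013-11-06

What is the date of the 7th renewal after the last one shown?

2013-12-01

Every event lands on a Wednesday or Sunday (gaps cycle 4, 3, 4, 3).
So the schedule is: every Wednesday and Sunday.
Next Sunday: 2013-11-10.
The following Wednesday is 2013-11-13.
Next Sunday: 2013-11-17.
The following Wednesday is 2013-11-20.
The following Sunday is 2013-11-24.
Next Wednesday: 2013-11-27.
The following Sunday is 2013-12-01.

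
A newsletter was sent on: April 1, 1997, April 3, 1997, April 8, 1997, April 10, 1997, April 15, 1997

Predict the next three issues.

Gaps: 2, 5, 2, 5 days — not constant, but cyclic with period 2.
The events fall on every Tuesday and Thursday.
Next Thursday: April 17, 1997.
The following Tuesday is April 22, 1997.
Next Thursday: April 24, 1997.

April 17, 1997; April 22, 1997; April 24, 1997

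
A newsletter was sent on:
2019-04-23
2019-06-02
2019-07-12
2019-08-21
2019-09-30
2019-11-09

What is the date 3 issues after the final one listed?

Gaps between consecutive events: 40, 40, 40, 40, 40 days — a constant 40-day interval.
2019-11-09 + 40 days = 2019-12-19.
2019-12-19 + 40 days = 2020-01-28.
2020-01-28 + 40 days = 2020-03-08.

2020-03-08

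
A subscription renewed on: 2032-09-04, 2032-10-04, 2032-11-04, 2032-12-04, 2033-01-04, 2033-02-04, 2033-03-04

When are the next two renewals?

2033-04-04, 2033-05-04

Gaps: 30, 31, 30, 31, 31, 28 days — not constant. Every event is on the 4th of the month.
Pattern: the 4th of each month.
Next: April 2033 → 2033-04-04.
May 2033: 2033-05-04.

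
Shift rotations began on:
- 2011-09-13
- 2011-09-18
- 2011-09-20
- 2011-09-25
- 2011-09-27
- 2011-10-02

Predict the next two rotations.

The gap pattern 5, 2, 5, 2, 5 repeats every 2 events.
These are the Tuesdays and Sundays of each week.
The following Tuesday is 2011-10-04.
The following Sunday is 2011-10-09.

2011-10-04, 2011-10-09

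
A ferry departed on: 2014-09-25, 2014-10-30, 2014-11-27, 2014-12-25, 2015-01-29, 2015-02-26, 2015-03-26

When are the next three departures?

Every date is a Thursday; gaps 35, 28, 28, 35, 28, 28 days.
Each is the last Thursday of its month (at least one falls on the 29th or later, ruling out '4th Thursday').
Last Thursday of April 2015: 2015-04-30.
May 2015 ends with Thursday 2015-05-28.
June 2015 ends with Thursday 2015-06-25.

2015-04-30, 2015-05-28, 2015-06-25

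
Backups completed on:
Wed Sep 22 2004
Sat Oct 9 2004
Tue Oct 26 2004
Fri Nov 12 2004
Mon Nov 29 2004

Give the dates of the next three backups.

Gaps between consecutive events: 17, 17, 17, 17 days — a constant 17-day interval.
Mon Nov 29 2004 + 17 days = Thu Dec 16 2004.
Thu Dec 16 2004 + 17 days = Sun Jan 2 2005.
Sun Jan 2 2005 + 17 days = Wed Jan 19 2005.

Thu Dec 16 2004, Sun Jan 2 2005, Wed Jan 19 2005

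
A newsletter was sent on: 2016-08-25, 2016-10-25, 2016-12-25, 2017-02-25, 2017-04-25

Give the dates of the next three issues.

Each date is the 25th; the gaps (61, 61, 62, 59) track the month lengths.
The rule is the 25th of every 2 months.
Next: June 2017 → 2017-06-25.
Next: August 2017 → 2017-08-25.
October 2017: 2017-10-25.

2017-06-25, 2017-08-25, 2017-10-25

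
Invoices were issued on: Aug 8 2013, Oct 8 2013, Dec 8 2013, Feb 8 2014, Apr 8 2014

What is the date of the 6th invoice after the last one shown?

Apr 8 2015

Gaps: 61, 61, 62, 59 days — not constant. Every event is on the 8th of the month.
Pattern: the 8th of every 2 months.
June 2014: Jun 8 2014.
August 2014: Aug 8 2014.
October 2014: Oct 8 2014.
Next: December 2014 → Dec 8 2014.
February 2015: Feb 8 2015.
April 2015: Apr 8 2015.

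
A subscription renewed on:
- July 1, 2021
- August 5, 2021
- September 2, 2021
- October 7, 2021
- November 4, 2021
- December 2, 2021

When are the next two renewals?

January 6, 2022; February 3, 2022

Gaps: 35, 28, 35, 28, 28 days — a mix of 28 and 35. Every date is a Thursday.
Each is the 1st Thursday of its month.
1st Thursday of January 2022: January 6, 2022.
1st Thursday of February 2022: February 3, 2022.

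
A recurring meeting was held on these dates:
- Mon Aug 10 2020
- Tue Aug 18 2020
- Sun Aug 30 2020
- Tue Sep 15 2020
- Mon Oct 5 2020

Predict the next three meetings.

The spacing grows by 4 each time: 8, 12, 16, 20 days.
Next gap: 24 days. Mon Oct 5 2020 + 24 days = Thu Oct 29 2020.
Next gap: 28 days. Thu Oct 29 2020 + 28 days = Thu Nov 26 2020.
Next gap: 32 days. Thu Nov 26 2020 + 32 days = Mon Dec 28 2020.

Thu Oct 29 2020, Thu Nov 26 2020, Mon Dec 28 2020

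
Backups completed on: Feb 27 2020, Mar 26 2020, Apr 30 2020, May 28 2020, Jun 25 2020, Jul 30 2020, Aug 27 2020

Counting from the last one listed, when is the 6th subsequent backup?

Every date is a Thursday; gaps 28, 35, 28, 28, 35, 28 days.
Each is the last Thursday of its month (at least one falls on the 29th or later, ruling out '4th Thursday').
September 2020 ends with Thursday Sep 24 2020.
Last Thursday of October 2020: Oct 29 2020.
November 2020 ends with Thursday Nov 26 2020.
December 2020 ends with Thursday Dec 31 2020.
January 2021 ends with Thursday Jan 28 2021.
Last Thursday of February 2021: Feb 25 2021.

Feb 25 2021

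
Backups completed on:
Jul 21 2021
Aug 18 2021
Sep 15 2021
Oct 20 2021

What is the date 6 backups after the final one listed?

Gaps: 28, 28, 35 days — a mix of 28 and 35. Every date is a Wednesday.
Each is the 3rd Wednesday of its month.
3rd Wednesday of November 2021: Nov 17 2021.
3rd Wednesday of December 2021: Dec 15 2021.
3rd Wednesday of January 2022: Jan 19 2022.
February 2022 — 3rd Wednesday is Feb 16 2022.
3rd Wednesday of March 2022: Mar 16 2022.
April 2022 — 3rd Wednesday is Apr 20 2022.

Apr 20 2022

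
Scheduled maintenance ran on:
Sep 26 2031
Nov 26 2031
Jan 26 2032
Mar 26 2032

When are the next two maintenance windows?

The day-of-month is always 26 (61, 61, 60 days between events).
So this recurs on the 26th of every 2 months.
May 2032: May 26 2032.
Next: July 2032 → Jul 26 2032.

May 26 2032, Jul 26 2032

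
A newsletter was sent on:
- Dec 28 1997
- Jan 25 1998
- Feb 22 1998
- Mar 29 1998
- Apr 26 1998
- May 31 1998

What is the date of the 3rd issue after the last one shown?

All Sundays; the gaps (28, 28, 35, 28, 35) vary with month length.
This is the last Sunday of each month.
Last Sunday of June 1998: Jun 28 1998.
Last Sunday of July 1998: Jul 26 1998.
Last Sunday of August 1998: Aug 30 1998.

Aug 30 1998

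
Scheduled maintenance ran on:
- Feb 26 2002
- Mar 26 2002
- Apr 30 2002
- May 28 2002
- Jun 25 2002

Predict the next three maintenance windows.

All Tuesdays; the gaps (28, 35, 28, 28) vary with month length.
This is the last Tuesday of each month.
July 2002 ends with Tuesday Jul 30 2002.
August 2002 ends with Tuesday Aug 27 2002.
September 2002 ends with Tuesday Sep 24 2002.

Jul 30 2002, Aug 27 2002, Sep 24 2002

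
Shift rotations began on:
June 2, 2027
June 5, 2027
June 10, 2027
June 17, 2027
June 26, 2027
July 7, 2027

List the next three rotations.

Intervals are 3, 5, 7, 9, 11 days — an arithmetic progression with common difference 2.
Next gap: 13 days. July 7, 2027 + 13 days = July 20, 2027.
Next gap: 15 days. July 20, 2027 + 15 days = August 4, 2027.
Next gap: 17 days. August 4, 2027 + 17 days = August 21, 2027.

July 20, 2027; August 4, 2027; August 21, 2027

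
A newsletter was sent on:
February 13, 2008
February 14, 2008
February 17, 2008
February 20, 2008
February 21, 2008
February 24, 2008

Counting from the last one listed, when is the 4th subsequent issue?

March 5, 2008

Gaps: 1, 3, 3, 1, 3 days — not constant, but cyclic with period 3.
The events fall on every Wednesday, Thursday and Sunday.
The following Wednesday is February 27, 2008.
The following Thursday is February 28, 2008.
The following Sunday is March 2, 2008.
The following Wednesday is March 5, 2008.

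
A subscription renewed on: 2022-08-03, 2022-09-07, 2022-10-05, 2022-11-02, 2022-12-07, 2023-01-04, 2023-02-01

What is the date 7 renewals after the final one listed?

These are Wednesdays at 28- or 35-day spacing (35, 28, 28, 35, 28, 28).
The pattern: 1st Wednesday of the month.
March 2023 — 1st Wednesday is 2023-03-01.
1st Wednesday of April 2023: 2023-04-05.
1st Wednesday of May 2023: 2023-05-03.
1st Wednesday of June 2023: 2023-06-07.
July 2023 — 1st Wednesday is 2023-07-05.
August 2023 — 1st Wednesday is 2023-08-02.
September 2023 — 1st Wednesday is 2023-09-06.

2023-09-06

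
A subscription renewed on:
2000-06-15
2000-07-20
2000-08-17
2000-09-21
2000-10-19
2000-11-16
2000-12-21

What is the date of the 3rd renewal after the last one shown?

All dates are Thursdays, 35, 28, 35, 28, 28, 35 days apart.
Specifically, the 3rd Thursday of each month.
January 2001 — 3rd Thursday is 2001-01-18.
3rd Thursday of February 2001: 2001-02-15.
March 2001 — 3rd Thursday is 2001-03-15.

2001-03-15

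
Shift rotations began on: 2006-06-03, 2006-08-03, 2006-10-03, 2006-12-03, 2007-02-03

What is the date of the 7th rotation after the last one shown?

2008-04-03

Gaps: 61, 61, 61, 62 days — not constant. Every event is on the 3rd of the month.
Pattern: the 3rd of every 2 months.
Next: April 2007 → 2007-04-03.
June 2007: 2007-06-03.
Next: August 2007 → 2007-08-03.
October 2007: 2007-10-03.
Next: December 2007 → 2007-12-03.
Next: February 2008 → 2008-02-03.
Next: April 2008 → 2008-04-03.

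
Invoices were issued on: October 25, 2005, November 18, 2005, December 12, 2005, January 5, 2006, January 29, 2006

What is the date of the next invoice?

Gaps between consecutive events: 24, 24, 24, 24 days — a constant 24-day interval.
January 29, 2006 + 24 days = February 22, 2006.

February 22, 2006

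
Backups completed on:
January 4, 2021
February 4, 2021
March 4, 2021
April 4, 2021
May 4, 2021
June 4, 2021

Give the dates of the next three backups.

The day-of-month is always 4 (31, 28, 31, 30, 31 days between events).
So this recurs on the 4th of each month.
Next: July 2021 → July 4, 2021.
Next: August 2021 → August 4, 2021.
September 2021: September 4, 2021.

July 4, 2021; August 4, 2021; September 4, 2021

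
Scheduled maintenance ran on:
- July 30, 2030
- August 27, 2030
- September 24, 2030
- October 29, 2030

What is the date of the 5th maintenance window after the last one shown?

March 25, 2031

All Tuesdays; the gaps (28, 28, 35) vary with month length.
This is the last Tuesday of each month.
Last Tuesday of November 2030: November 26, 2030.
December 2030 ends with Tuesday December 31, 2030.
January 2031 ends with Tuesday January 28, 2031.
Last Tuesday of February 2031: February 25, 2031.
March 2031 ends with Tuesday March 25, 2031.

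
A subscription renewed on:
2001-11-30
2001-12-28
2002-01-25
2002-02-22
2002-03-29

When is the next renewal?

These are Fridays with 28, 28, 28, 35-day gaps.
Each is the final Friday of its month — 2001-11-30 is past the 28th, so '4th Friday' doesn't fit.
April 2002 ends with Friday 2002-04-26.

2002-04-26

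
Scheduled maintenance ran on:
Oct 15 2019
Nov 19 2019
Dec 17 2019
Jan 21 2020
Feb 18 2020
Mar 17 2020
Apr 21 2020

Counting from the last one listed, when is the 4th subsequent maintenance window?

These are Tuesdays at 28- or 35-day spacing (35, 28, 35, 28, 28, 35).
The pattern: 3rd Tuesday of the month.
3rd Tuesday of May 2020: May 19 2020.
3rd Tuesday of June 2020: Jun 16 2020.
July 2020 — 3rd Tuesday is Jul 21 2020.
August 2020 — 3rd Tuesday is Aug 18 2020.

Aug 18 2020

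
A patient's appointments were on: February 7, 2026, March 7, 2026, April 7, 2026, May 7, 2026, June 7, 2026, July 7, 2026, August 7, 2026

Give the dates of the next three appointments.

Each date is the 7th; the gaps (28, 31, 30, 31, 30, 31) track the month lengths.
The rule is the 7th of each month.
Next: September 2026 → September 7, 2026.
Next: October 2026 → October 7, 2026.
Next: November 2026 → November 7, 2026.

September 7, 2026; October 7, 2026; November 7, 2026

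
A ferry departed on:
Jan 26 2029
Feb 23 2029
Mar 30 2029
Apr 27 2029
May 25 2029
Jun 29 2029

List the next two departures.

All Fridays; the gaps (28, 35, 28, 28, 35) vary with month length.
This is the last Friday of each month.
July 2029 ends with Friday Jul 27 2029.
August 2029 ends with Friday Aug 31 2029.

Jul 27 2029, Aug 31 2029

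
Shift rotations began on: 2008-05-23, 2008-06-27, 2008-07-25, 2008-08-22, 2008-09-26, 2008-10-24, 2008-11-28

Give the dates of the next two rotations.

2008-12-26, 2009-01-23

These are Fridays at 28- or 35-day spacing (35, 28, 28, 35, 28, 35).
The pattern: 4th Friday of the month.
December 2008 — 4th Friday is 2008-12-26.
4th Friday of January 2009: 2009-01-23.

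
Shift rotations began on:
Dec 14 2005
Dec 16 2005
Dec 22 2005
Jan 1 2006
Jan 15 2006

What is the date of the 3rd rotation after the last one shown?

Intervals are 2, 6, 10, 14 days — an arithmetic progression with common difference 4.
Next gap: 18 days. Jan 15 2006 + 18 days = Feb 2 2006.
Next gap: 22 days. Feb 2 2006 + 22 days = Feb 24 2006.
Next gap: 26 days. Feb 24 2006 + 26 days = Mar 22 2006.

Mar 22 2006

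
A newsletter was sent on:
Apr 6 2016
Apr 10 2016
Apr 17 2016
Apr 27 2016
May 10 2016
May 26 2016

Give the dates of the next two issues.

Intervals are 4, 7, 10, 13, 16 days — an arithmetic progression with common difference 3.
Next gap: 19 days. May 26 2016 + 19 days = Jun 14 2016.
Next gap: 22 days. Jun 14 2016 + 22 days = Jul 6 2016.

Jun 14 2016, Jul 6 2016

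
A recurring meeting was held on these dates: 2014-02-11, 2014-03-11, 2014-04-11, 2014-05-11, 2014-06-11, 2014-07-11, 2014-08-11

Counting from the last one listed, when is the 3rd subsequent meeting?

2014-11-11

The day-of-month is always 11 (28, 31, 30, 31, 30, 31 days between events).
So this recurs on the 11th of each month.
Next: September 2014 → 2014-09-11.
October 2014: 2014-10-11.
Next: November 2014 → 2014-11-11.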